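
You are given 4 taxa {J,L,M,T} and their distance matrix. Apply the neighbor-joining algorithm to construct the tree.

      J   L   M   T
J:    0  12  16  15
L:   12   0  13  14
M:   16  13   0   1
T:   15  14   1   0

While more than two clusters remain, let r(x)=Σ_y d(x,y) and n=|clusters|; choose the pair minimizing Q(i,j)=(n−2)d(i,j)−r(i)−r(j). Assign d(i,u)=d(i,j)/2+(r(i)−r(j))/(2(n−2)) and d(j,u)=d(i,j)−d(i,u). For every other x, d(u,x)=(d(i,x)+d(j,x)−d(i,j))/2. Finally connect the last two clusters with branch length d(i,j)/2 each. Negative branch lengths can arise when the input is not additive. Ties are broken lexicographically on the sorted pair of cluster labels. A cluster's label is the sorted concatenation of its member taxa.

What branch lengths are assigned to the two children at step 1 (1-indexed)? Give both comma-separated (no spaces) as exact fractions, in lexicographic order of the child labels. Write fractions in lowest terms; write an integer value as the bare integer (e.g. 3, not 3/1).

step 1: merge (J,L) at d=12, Q=-58; branch lengths J→7, L→5; new cluster JL
  updated: d(JL,M)=17/2, d(JL,T)=17/2
step 2: merge (JL,M) at d=17/2, Q=-18; branch lengths JL→8, M→1/2; new cluster JLM
  updated: d(JLM,T)=1/2
step 3: merge (JLM,T) at d=1/2; branch lengths JLM→1/4, T→1/4; new cluster JLMT
final tree: (((J:7,L:5):8,M:1/2):1/4,T:1/4)
total length: 21

7,5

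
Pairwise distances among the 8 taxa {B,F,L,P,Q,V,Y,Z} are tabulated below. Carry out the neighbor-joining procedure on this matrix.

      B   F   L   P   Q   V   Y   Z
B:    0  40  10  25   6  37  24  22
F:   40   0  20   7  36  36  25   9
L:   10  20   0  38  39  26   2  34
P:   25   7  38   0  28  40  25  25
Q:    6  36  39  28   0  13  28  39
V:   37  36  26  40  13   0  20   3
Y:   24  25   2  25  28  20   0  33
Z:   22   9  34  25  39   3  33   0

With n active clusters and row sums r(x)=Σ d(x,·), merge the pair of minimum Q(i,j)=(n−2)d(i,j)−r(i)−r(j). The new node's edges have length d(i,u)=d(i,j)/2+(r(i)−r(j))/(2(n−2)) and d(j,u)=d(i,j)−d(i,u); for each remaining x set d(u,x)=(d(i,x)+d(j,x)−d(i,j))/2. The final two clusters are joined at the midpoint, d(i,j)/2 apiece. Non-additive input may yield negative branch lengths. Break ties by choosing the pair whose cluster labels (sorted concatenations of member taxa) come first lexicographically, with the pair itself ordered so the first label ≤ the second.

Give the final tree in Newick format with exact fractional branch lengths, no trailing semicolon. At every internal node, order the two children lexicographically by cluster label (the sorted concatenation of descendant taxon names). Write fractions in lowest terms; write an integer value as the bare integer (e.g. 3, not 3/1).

((((B:-5/8,Q:53/8):173/16,(L:2,Y:0):167/16):39/16,(F:3,P:4):177/16):183/32,(V:7/3,Z:2/3):183/32)

step 1: merge (V,Z) at d=3, Q=-322; branch lengths V→7/3, Z→2/3; new cluster VZ
  updated: d(B,VZ)=28, d(F,VZ)=21, d(L,VZ)=57/2, d(P,VZ)=31, d(Q,VZ)=49/2, d(VZ,Y)=25
step 2: merge (F,P) at d=7, Q=-268; branch lengths F→3, P→4; new cluster FP
  updated: d(B,FP)=29, d(FP,L)=51/2, d(FP,Q)=57/2, d(FP,VZ)=45/2, d(FP,Y)=43/2
step 3: merge (B,Q) at d=6, Q=-199; branch lengths B→-5/8, Q→53/8; new cluster BQ
  updated: d(BQ,FP)=103/4, d(BQ,L)=43/2, d(BQ,VZ)=93/4, d(BQ,Y)=23
step 4: merge (L,Y) at d=2, Q=-143; branch lengths L→2, Y→0; new cluster LY
  updated: d(BQ,LY)=85/4, d(FP,LY)=45/2, d(LY,VZ)=103/4
step 5: merge (BQ,LY) at d=85/4, Q=-389/4; branch lengths BQ→173/16, LY→167/16; new cluster BLQY
  updated: d(BLQY,FP)=27/2, d(BLQY,VZ)=111/8
step 6: merge (BLQY,FP) at d=27/2, Q=-399/8; branch lengths BLQY→39/16, FP→177/16; new cluster BFLPQY
  updated: d(BFLPQY,VZ)=183/16
step 7: merge (BFLPQY,VZ) at d=183/16; branch lengths BFLPQY→183/32, VZ→183/32; new cluster BFLPQVYZ
final tree: ((((B:-5/8,Q:53/8):173/16,(L:2,Y:0):167/16):39/16,(F:3,P:4):177/16):183/32,(V:7/3,Z:2/3):183/32)
total length: 1027/16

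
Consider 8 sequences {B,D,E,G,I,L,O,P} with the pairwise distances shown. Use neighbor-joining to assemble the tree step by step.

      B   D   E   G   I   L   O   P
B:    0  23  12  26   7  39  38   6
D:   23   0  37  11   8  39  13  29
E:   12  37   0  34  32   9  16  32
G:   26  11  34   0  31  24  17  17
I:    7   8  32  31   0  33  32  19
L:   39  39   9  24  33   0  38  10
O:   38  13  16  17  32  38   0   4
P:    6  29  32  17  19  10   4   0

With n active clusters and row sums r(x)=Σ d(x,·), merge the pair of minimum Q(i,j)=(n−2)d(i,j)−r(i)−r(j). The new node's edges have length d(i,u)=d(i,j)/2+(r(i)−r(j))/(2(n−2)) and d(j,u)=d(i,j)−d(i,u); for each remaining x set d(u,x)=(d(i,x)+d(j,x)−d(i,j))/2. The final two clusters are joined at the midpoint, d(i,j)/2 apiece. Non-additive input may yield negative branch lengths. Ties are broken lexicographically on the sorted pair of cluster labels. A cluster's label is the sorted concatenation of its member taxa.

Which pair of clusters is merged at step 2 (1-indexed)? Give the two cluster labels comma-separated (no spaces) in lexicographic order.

B,I

step 1: merge (E,L) at d=9, Q=-310; branch lengths E→17/6, L→37/6; new cluster EL
  updated: d(B,EL)=21, d(D,EL)=67/2, d(EL,G)=49/2, d(EL,I)=28, d(EL,O)=45/2, d(EL,P)=33/2
step 2: merge (B,I) at d=7, Q=-211; branch lengths B→31/10, I→39/10; new cluster BI
  updated: d(BI,D)=12, d(BI,EL)=21, d(BI,G)=25, d(BI,O)=63/2, d(BI,P)=9
step 3: merge (BI,D) at d=12, Q=-149; branch lengths BI→6, D→6; new cluster BDI
  updated: d(BDI,EL)=85/4, d(BDI,G)=12, d(BDI,O)=65/4, d(BDI,P)=13
step 4: merge (O,P) at d=4, Q=-393/4; branch lengths O→85/24, P→11/24; new cluster OP
  updated: d(BDI,OP)=101/8, d(EL,OP)=35/2, d(G,OP)=15
step 5: merge (BDI,G) at d=12, Q=-587/8; branch lengths BDI→147/32, G→237/32; new cluster BDGI
  updated: d(BDGI,EL)=135/8, d(BDGI,OP)=125/16
step 6: merge (BDGI,EL) at d=135/8, Q=-675/16; branch lengths BDGI→115/32, EL→425/32; new cluster BDEGIL
  updated: d(BDEGIL,OP)=135/32
step 7: merge (BDEGIL,OP) at d=135/32; branch lengths BDEGIL→135/64, OP→135/64; new cluster BDEGILOP
final tree: (((((B:31/10,I:39/10):6,D:6):147/32,G:237/32):115/32,(E:17/6,L:37/6):425/32):135/64,(O:85/24,P:11/24):135/64)
total length: 2083/32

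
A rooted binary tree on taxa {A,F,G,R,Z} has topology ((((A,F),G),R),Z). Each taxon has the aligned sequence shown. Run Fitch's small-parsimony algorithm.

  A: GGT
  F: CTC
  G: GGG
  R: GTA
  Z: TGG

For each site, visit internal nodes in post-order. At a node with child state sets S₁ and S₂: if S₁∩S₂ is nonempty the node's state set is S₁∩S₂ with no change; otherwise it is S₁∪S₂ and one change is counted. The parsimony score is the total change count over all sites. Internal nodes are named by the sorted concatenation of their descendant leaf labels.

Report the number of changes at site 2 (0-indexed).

3

[col 0] AF: children A:{G}, F:{C} ∪→ {C,G}; cost 1
[col 0] AFG: children AF:{C,G}, G:{G} ∩→ {G}; cost 0
[col 0] AFGR: children AFG:{G}, R:{G} ∩→ {G}; cost 0
[col 0] AFGRZ: children AFGR:{G}, Z:{T} ∪→ {G,T}; cost 1
[col 1] AF: children A:{G}, F:{T} ∪→ {G,T}; cost 1
[col 1] AFG: children AF:{G,T}, G:{G} ∩→ {G}; cost 0
[col 1] AFGR: children AFG:{G}, R:{T} ∪→ {G,T}; cost 1
[col 1] AFGRZ: children AFGR:{G,T}, Z:{G} ∩→ {G}; cost 0
[col 2] AF: children A:{T}, F:{C} ∪→ {C,T}; cost 1
[col 2] AFG: children AF:{C,T}, G:{G} ∪→ {C,G,T}; cost 1
[col 2] AFGR: children AFG:{C,G,T}, R:{A} ∪→ {A,C,G,T}; cost 1
[col 2] AFGRZ: children AFGR:{A,C,G,T}, Z:{G} ∩→ {G}; cost 0
per-site changes: [2, 2, 3]; total = 7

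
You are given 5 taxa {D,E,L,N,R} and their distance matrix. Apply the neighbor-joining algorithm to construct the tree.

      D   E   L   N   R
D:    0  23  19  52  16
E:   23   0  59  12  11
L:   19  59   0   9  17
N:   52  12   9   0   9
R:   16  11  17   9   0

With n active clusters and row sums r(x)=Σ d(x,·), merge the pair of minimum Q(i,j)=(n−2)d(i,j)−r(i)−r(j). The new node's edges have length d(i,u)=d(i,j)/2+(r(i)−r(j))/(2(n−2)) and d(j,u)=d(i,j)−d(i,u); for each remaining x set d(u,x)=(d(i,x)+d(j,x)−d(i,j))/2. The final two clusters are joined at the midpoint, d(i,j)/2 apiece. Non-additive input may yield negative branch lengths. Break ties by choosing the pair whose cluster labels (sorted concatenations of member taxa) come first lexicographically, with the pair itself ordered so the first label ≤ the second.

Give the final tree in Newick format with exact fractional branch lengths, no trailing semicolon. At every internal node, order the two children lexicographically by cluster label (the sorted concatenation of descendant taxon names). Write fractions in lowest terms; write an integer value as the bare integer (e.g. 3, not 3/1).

(((D:51/4,E:41/4):13/2,(L:49/6,N:5/6):13):-9/4,R:-9/4)

1. join L+N (d=9, Q=-159) ⇒ LN; edges |L|=49/6, |N|=5/6
  updated: d(D,LN)=31, d(E,LN)=31, d(LN,R)=17/2
2. join D+E (d=23, Q=-89) ⇒ DE; edges |D|=51/4, |E|=41/4
  updated: d(DE,LN)=39/2, d(DE,R)=2
3. join DE+LN (d=39/2, Q=-30) ⇒ DELN; edges |DE|=13/2, |LN|=13
  updated: d(DELN,R)=-9/2
4. join DELN+R (d=-9/2) ⇒ DELNR; edges |DELN|=-9/4, |R|=-9/4
final tree: (((D:51/4,E:41/4):13/2,(L:49/6,N:5/6):13):-9/4,R:-9/4)
total length: 47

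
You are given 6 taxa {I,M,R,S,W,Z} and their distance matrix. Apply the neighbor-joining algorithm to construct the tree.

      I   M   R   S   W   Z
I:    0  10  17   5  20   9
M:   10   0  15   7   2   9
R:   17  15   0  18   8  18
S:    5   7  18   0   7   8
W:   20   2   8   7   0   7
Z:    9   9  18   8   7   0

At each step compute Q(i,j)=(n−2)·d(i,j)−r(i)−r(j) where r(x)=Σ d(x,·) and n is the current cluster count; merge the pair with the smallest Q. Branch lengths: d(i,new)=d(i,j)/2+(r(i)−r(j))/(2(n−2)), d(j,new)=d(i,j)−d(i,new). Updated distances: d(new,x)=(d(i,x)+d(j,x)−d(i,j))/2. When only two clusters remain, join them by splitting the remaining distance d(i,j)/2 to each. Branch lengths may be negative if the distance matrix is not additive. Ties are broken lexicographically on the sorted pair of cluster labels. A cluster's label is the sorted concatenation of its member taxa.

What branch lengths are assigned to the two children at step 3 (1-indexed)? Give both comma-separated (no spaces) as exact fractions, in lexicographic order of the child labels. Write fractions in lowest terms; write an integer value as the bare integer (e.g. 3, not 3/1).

iteration 1: select R,W (d=8, Q=-88); attach at lengths (8, 0); label the merged cluster RW
  updated: d(I,RW)=29/2, d(M,RW)=9/2, d(RW,S)=17/2, d(RW,Z)=17/2
iteration 2: select M,RW (d=9/2, Q=-53); attach at lengths (4/3, 19/6); label the merged cluster MRW
  updated: d(I,MRW)=10, d(MRW,S)=11/2, d(MRW,Z)=13/2
iteration 3: select I,S (d=5, Q=-65/2); attach at lengths (31/8, 9/8); label the merged cluster IS
  updated: d(IS,MRW)=21/4, d(IS,Z)=6
iteration 4: select IS,MRW (d=21/4, Q=-71/4); attach at lengths (19/8, 23/8); label the merged cluster IMRSW
  updated: d(IMRSW,Z)=29/8
iteration 5: select IMRSW,Z (d=29/8); attach at lengths (29/16, 29/16); label the merged cluster IMRSWZ
final tree: (((I:31/8,S:9/8):19/8,(M:4/3,(R:8,W:0):19/6):23/8):29/16,Z:29/16)
total length: 211/8

31/8,9/8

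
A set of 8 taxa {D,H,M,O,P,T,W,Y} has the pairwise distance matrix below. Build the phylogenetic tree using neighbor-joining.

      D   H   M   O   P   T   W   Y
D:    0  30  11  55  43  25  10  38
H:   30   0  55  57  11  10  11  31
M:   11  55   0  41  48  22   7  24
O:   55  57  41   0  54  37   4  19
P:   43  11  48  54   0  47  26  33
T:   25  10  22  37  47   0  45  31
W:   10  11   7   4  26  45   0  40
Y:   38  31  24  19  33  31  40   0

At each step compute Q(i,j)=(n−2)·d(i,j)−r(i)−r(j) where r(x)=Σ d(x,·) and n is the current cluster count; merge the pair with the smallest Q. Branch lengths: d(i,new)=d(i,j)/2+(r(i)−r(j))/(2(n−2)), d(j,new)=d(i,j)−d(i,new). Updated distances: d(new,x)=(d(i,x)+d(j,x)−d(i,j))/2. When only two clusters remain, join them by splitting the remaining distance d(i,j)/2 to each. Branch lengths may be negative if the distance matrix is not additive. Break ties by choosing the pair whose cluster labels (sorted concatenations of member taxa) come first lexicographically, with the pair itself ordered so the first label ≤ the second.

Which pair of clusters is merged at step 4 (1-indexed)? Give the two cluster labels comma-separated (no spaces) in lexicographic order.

1. join H+P (d=11, Q=-401) ⇒ HP; edges |H|=3/4, |P|=41/4
  updated: d(D,HP)=31, d(HP,M)=46, d(HP,O)=50, d(HP,T)=23, d(HP,W)=13, d(HP,Y)=53/2
2. join O+W (d=4, Q=-305) ⇒ OW; edges |O|=107/10, |W|=-67/10
  updated: d(D,OW)=61/2, d(HP,OW)=59/2, d(M,OW)=22, d(OW,T)=39, d(OW,Y)=55/2
3. join D+M (d=11, Q=-433/2) ⇒ DM; edges |D|=109/16, |M|=67/16
  updated: d(DM,HP)=33, d(DM,OW)=83/4, d(DM,T)=18, d(DM,Y)=51/2
4. join DM+T (d=18, Q=-617/4) ⇒ DMT; edges |DM|=161/24, |T|=271/24
  updated: d(DMT,HP)=19, d(DMT,OW)=167/8, d(DMT,Y)=77/4
5. join DMT+HP (d=19, Q=-769/8) ⇒ DHMPT; edges |DMT|=177/32, |HP|=431/32
  updated: d(DHMPT,OW)=251/16, d(DHMPT,Y)=107/8
6. join DHMPT+OW (d=251/16, Q=-905/16) ⇒ DHMOPTW; edges |DHMPT|=25/32, |OW|=477/32
  updated: d(DHMOPTW,Y)=403/32
7. join DHMOPTW+Y (d=403/32) ⇒ DHMOPTWY; edges |DHMOPTW|=403/64, |Y|=403/64
final tree: (((((D:109/16,M:67/16):161/24,T:271/24):177/32,(H:3/4,P:41/4):431/32):25/32,(O:107/10,W:-67/10):477/32):403/64,Y:403/64)
total length: 2921/32

DM,T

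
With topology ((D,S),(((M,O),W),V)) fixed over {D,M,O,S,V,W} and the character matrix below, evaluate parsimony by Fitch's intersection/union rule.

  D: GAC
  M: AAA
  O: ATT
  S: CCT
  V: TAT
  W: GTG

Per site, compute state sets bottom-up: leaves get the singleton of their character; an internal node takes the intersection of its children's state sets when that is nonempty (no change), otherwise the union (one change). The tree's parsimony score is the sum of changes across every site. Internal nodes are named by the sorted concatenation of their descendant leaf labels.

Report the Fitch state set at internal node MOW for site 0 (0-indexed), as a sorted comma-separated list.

[col 0] DS: children D:{G}, S:{C} ∪→ {C,G}; cost 1
[col 0] MO: children M:{A}, O:{A} ∩→ {A}; cost 0
[col 0] MOW: children MO:{A}, W:{G} ∪→ {A,G}; cost 1
[col 0] MOVW: children MOW:{A,G}, V:{T} ∪→ {A,G,T}; cost 1
[col 0] DMOSVW: children DS:{C,G}, MOVW:{A,G,T} ∩→ {G}; cost 0
[col 1] DS: children D:{A}, S:{C} ∪→ {A,C}; cost 1
[col 1] MO: children M:{A}, O:{T} ∪→ {A,T}; cost 1
[col 1] MOW: children MO:{A,T}, W:{T} ∩→ {T}; cost 0
[col 1] MOVW: children MOW:{T}, V:{A} ∪→ {A,T}; cost 1
[col 1] DMOSVW: children DS:{A,C}, MOVW:{A,T} ∩→ {A}; cost 0
[col 2] DS: children D:{C}, S:{T} ∪→ {C,T}; cost 1
[col 2] MO: children M:{A}, O:{T} ∪→ {A,T}; cost 1
[col 2] MOW: children MO:{A,T}, W:{G} ∪→ {A,G,T}; cost 1
[col 2] MOVW: children MOW:{A,G,T}, V:{T} ∩→ {T}; cost 0
[col 2] DMOSVW: children DS:{C,T}, MOVW:{T} ∩→ {T}; cost 0
per-site changes: [3, 3, 3]; total = 9

A,G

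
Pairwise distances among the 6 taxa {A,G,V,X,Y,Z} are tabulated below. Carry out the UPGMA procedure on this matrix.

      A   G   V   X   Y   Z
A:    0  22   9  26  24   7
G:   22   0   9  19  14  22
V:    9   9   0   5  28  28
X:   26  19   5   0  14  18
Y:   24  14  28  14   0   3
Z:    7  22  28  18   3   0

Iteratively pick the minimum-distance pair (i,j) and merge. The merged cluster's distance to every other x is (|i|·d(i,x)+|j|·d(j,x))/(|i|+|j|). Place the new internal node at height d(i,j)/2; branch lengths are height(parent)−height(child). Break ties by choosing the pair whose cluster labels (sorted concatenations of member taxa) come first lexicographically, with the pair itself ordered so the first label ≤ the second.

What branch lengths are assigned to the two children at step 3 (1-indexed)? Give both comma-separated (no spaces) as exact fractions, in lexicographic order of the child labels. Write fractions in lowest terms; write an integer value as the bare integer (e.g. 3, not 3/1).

7,9/2

1. join Y+Z (d=3) ⇒ YZ; edges |Y|=3/2, |Z|=3/2
  updated: d(A,YZ)=31/2, d(G,YZ)=18, d(V,YZ)=28, d(X,YZ)=16
2. join V+X (d=5) ⇒ VX; edges |V|=5/2, |X|=5/2
  updated: d(A,VX)=35/2, d(G,VX)=14, d(VX,YZ)=22
3. join G+VX (d=14) ⇒ GVX; edges |G|=7, |VX|=9/2
  updated: d(A,GVX)=19, d(GVX,YZ)=62/3
4. join A+YZ (d=31/2) ⇒ AYZ; edges |A|=31/4, |YZ|=25/4
  updated: d(AYZ,GVX)=181/9
5. join AYZ+GVX (d=181/9) ⇒ AGVXYZ; edges |AYZ|=83/36, |GVX|=55/18
final tree: ((A:31/4,(Y:3/2,Z:3/2):25/4):83/36,(G:7,(V:5/2,X:5/2):9/2):55/18)
total length: 1399/36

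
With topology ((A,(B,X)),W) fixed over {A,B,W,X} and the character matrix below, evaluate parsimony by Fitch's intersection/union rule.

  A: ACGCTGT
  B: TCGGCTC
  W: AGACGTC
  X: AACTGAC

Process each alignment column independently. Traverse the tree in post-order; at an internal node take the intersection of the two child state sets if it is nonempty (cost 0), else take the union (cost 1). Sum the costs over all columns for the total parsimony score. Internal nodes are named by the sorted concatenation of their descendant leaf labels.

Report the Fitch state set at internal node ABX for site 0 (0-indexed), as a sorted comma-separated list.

BX@0: {T} ∪ {A} = {A,T} (union, +1)
ABX@0: {A} ∩ {A,T} = {A} (intersection, +0)
ABWX@0: {A} ∩ {A} = {A} (intersection, +0)
BX@1: {C} ∪ {A} = {A,C} (union, +1)
ABX@1: {C} ∩ {A,C} = {C} (intersection, +0)
ABWX@1: {C} ∪ {G} = {C,G} (union, +1)
BX@2: {G} ∪ {C} = {C,G} (union, +1)
ABX@2: {G} ∩ {C,G} = {G} (intersection, +0)
ABWX@2: {G} ∪ {A} = {A,G} (union, +1)
BX@3: {G} ∪ {T} = {G,T} (union, +1)
ABX@3: {C} ∪ {G,T} = {C,G,T} (union, +1)
ABWX@3: {C,G,T} ∩ {C} = {C} (intersection, +0)
BX@4: {C} ∪ {G} = {C,G} (union, +1)
ABX@4: {T} ∪ {C,G} = {C,G,T} (union, +1)
ABWX@4: {C,G,T} ∩ {G} = {G} (intersection, +0)
BX@5: {T} ∪ {A} = {A,T} (union, +1)
ABX@5: {G} ∪ {A,T} = {A,G,T} (union, +1)
ABWX@5: {A,G,T} ∩ {T} = {T} (intersection, +0)
BX@6: {C} ∩ {C} = {C} (intersection, +0)
ABX@6: {T} ∪ {C} = {C,T} (union, +1)
ABWX@6: {C,T} ∩ {C} = {C} (intersection, +0)
per-site changes: [1, 2, 2, 2, 2, 2, 1]; total = 12

A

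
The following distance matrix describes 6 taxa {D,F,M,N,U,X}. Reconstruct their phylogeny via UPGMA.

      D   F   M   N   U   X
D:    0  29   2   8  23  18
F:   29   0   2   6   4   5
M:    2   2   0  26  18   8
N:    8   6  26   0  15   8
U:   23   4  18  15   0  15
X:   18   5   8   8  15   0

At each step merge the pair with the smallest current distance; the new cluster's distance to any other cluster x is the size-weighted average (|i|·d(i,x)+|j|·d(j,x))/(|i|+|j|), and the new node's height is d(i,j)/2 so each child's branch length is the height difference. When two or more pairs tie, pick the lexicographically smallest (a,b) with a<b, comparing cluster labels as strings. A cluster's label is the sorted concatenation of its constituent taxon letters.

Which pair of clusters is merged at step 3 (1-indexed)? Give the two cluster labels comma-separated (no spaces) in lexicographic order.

N,X

iteration 1: select D,M (d=2); attach at lengths (1, 1); label the merged cluster DM
  updated: d(DM,F)=31/2, d(DM,N)=17, d(DM,U)=41/2, d(DM,X)=13
iteration 2: select F,U (d=4); attach at lengths (2, 2); label the merged cluster FU
  updated: d(DM,FU)=18, d(FU,N)=21/2, d(FU,X)=10
iteration 3: select N,X (d=8); attach at lengths (4, 4); label the merged cluster NX
  updated: d(DM,NX)=15, d(FU,NX)=41/4
iteration 4: select FU,NX (d=41/4); attach at lengths (25/8, 9/8); label the merged cluster FNUX
  updated: d(DM,FNUX)=33/2
iteration 5: select DM,FNUX (d=33/2); attach at lengths (29/4, 25/8); label the merged cluster DFMNUX
final tree: ((D:1,M:1):29/4,((F:2,U:2):25/8,(N:4,X:4):9/8):25/8)
total length: 229/8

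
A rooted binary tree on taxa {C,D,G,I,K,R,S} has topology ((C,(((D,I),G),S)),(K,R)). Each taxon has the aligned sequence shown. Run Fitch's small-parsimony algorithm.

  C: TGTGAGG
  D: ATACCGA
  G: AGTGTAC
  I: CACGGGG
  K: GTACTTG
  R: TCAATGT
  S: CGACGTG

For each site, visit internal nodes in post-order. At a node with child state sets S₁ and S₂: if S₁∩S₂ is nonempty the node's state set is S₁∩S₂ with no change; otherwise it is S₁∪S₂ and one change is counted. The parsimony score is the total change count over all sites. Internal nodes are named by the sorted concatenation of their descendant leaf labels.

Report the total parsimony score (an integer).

site 0, node DI: D={A} ∪ I={C} → {A,C} (+1)
site 0, node DGI: DI={A,C} ∩ G={A} → {A} (+0)
site 0, node DGIS: DGI={A} ∪ S={C} → {A,C} (+1)
site 0, node CDGIS: C={T} ∪ DGIS={A,C} → {A,C,T} (+1)
site 0, node KR: K={G} ∪ R={T} → {G,T} (+1)
site 0, node CDGIKRS: CDGIS={A,C,T} ∩ KR={G,T} → {T} (+0)
site 1, node DI: D={T} ∪ I={A} → {A,T} (+1)
site 1, node DGI: DI={A,T} ∪ G={G} → {A,G,T} (+1)
site 1, node DGIS: DGI={A,G,T} ∩ S={G} → {G} (+0)
site 1, node CDGIS: C={G} ∩ DGIS={G} → {G} (+0)
site 1, node KR: K={T} ∪ R={C} → {C,T} (+1)
site 1, node CDGIKRS: CDGIS={G} ∪ KR={C,T} → {C,G,T} (+1)
site 2, node DI: D={A} ∪ I={C} → {A,C} (+1)
site 2, node DGI: DI={A,C} ∪ G={T} → {A,C,T} (+1)
site 2, node DGIS: DGI={A,C,T} ∩ S={A} → {A} (+0)
site 2, node CDGIS: C={T} ∪ DGIS={A} → {A,T} (+1)
site 2, node KR: K={A} ∩ R={A} → {A} (+0)
site 2, node CDGIKRS: CDGIS={A,T} ∩ KR={A} → {A} (+0)
site 3, node DI: D={C} ∪ I={G} → {C,G} (+1)
site 3, node DGI: DI={C,G} ∩ G={G} → {G} (+0)
site 3, node DGIS: DGI={G} ∪ S={C} → {C,G} (+1)
site 3, node CDGIS: C={G} ∩ DGIS={C,G} → {G} (+0)
site 3, node KR: K={C} ∪ R={A} → {A,C} (+1)
site 3, node CDGIKRS: CDGIS={G} ∪ KR={A,C} → {A,C,G} (+1)
site 4, node DI: D={C} ∪ I={G} → {C,G} (+1)
site 4, node DGI: DI={C,G} ∪ G={T} → {C,G,T} (+1)
site 4, node DGIS: DGI={C,G,T} ∩ S={G} → {G} (+0)
site 4, node CDGIS: C={A} ∪ DGIS={G} → {A,G} (+1)
site 4, node KR: K={T} ∩ R={T} → {T} (+0)
site 4, node CDGIKRS: CDGIS={A,G} ∪ KR={T} → {A,G,T} (+1)
site 5, node DI: D={G} ∩ I={G} → {G} (+0)
site 5, node DGI: DI={G} ∪ G={A} → {A,G} (+1)
site 5, node DGIS: DGI={A,G} ∪ S={T} → {A,G,T} (+1)
site 5, node CDGIS: C={G} ∩ DGIS={A,G,T} → {G} (+0)
site 5, node KR: K={T} ∪ R={G} → {G,T} (+1)
site 5, node CDGIKRS: CDGIS={G} ∩ KR={G,T} → {G} (+0)
site 6, node DI: D={A} ∪ I={G} → {A,G} (+1)
site 6, node DGI: DI={A,G} ∪ G={C} → {A,C,G} (+1)
site 6, node DGIS: DGI={A,C,G} ∩ S={G} → {G} (+0)
site 6, node CDGIS: C={G} ∩ DGIS={G} → {G} (+0)
site 6, node KR: K={G} ∪ R={T} → {G,T} (+1)
site 6, node CDGIKRS: CDGIS={G} ∩ KR={G,T} → {G} (+0)
per-site changes: [4, 4, 3, 4, 4, 3, 3]; total = 25

25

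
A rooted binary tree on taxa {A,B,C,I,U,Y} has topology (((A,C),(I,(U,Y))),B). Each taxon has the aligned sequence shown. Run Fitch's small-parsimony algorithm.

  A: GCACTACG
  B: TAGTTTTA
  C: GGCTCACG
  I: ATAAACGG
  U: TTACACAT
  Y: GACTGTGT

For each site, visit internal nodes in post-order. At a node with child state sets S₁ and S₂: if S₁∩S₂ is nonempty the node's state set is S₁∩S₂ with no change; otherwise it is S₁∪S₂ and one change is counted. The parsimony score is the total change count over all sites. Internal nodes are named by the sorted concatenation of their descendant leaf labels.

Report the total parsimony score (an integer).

site 0, node AC: A={G} ∩ C={G} → {G} (+0)
site 0, node UY: U={T} ∪ Y={G} → {G,T} (+1)
site 0, node IUY: I={A} ∪ UY={G,T} → {A,G,T} (+1)
site 0, node ACIUY: AC={G} ∩ IUY={A,G,T} → {G} (+0)
site 0, node ABCIUY: ACIUY={G} ∪ B={T} → {G,T} (+1)
site 1, node AC: A={C} ∪ C={G} → {C,G} (+1)
site 1, node UY: U={T} ∪ Y={A} → {A,T} (+1)
site 1, node IUY: I={T} ∩ UY={A,T} → {T} (+0)
site 1, node ACIUY: AC={C,G} ∪ IUY={T} → {C,G,T} (+1)
site 1, node ABCIUY: ACIUY={C,G,T} ∪ B={A} → {A,C,G,T} (+1)
site 2, node AC: A={A} ∪ C={C} → {A,C} (+1)
site 2, node UY: U={A} ∪ Y={C} → {A,C} (+1)
site 2, node IUY: I={A} ∩ UY={A,C} → {A} (+0)
site 2, node ACIUY: AC={A,C} ∩ IUY={A} → {A} (+0)
site 2, node ABCIUY: ACIUY={A} ∪ B={G} → {A,G} (+1)
site 3, node AC: A={C} ∪ C={T} → {C,T} (+1)
site 3, node UY: U={C} ∪ Y={T} → {C,T} (+1)
site 3, node IUY: I={A} ∪ UY={C,T} → {A,C,T} (+1)
site 3, node ACIUY: AC={C,T} ∩ IUY={A,C,T} → {C,T} (+0)
site 3, node ABCIUY: ACIUY={C,T} ∩ B={T} → {T} (+0)
site 4, node AC: A={T} ∪ C={C} → {C,T} (+1)
site 4, node UY: U={A} ∪ Y={G} → {A,G} (+1)
site 4, node IUY: I={A} ∩ UY={A,G} → {A} (+0)
site 4, node ACIUY: AC={C,T} ∪ IUY={A} → {A,C,T} (+1)
site 4, node ABCIUY: ACIUY={A,C,T} ∩ B={T} → {T} (+0)
site 5, node AC: A={A} ∩ C={A} → {A} (+0)
site 5, node UY: U={C} ∪ Y={T} → {C,T} (+1)
site 5, node IUY: I={C} ∩ UY={C,T} → {C} (+0)
site 5, node ACIUY: AC={A} ∪ IUY={C} → {A,C} (+1)
site 5, node ABCIUY: ACIUY={A,C} ∪ B={T} → {A,C,T} (+1)
site 6, node AC: A={C} ∩ C={C} → {C} (+0)
site 6, node UY: U={A} ∪ Y={G} → {A,G} (+1)
site 6, node IUY: I={G} ∩ UY={A,G} → {G} (+0)
site 6, node ACIUY: AC={C} ∪ IUY={G} → {C,G} (+1)
site 6, node ABCIUY: ACIUY={C,G} ∪ B={T} → {C,G,T} (+1)
site 7, node AC: A={G} ∩ C={G} → {G} (+0)
site 7, node UY: U={T} ∩ Y={T} → {T} (+0)
site 7, node IUY: I={G} ∪ UY={T} → {G,T} (+1)
site 7, node ACIUY: AC={G} ∩ IUY={G,T} → {G} (+0)
site 7, node ABCIUY: ACIUY={G} ∪ B={A} → {A,G} (+1)
per-site changes: [3, 4, 3, 3, 3, 3, 3, 2]; total = 24

24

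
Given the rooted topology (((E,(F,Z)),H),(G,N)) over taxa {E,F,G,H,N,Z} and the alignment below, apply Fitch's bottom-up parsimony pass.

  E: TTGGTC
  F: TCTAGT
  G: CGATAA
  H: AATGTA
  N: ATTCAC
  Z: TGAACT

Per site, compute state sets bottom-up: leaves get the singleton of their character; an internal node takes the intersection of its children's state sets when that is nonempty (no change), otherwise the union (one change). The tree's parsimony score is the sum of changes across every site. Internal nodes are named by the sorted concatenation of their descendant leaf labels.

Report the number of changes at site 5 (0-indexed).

site 0, node FZ: F={T} ∩ Z={T} → {T} (+0)
site 0, node EFZ: E={T} ∩ FZ={T} → {T} (+0)
site 0, node EFHZ: EFZ={T} ∪ H={A} → {A,T} (+1)
site 0, node GN: G={C} ∪ N={A} → {A,C} (+1)
site 0, node EFGHNZ: EFHZ={A,T} ∩ GN={A,C} → {A} (+0)
site 1, node FZ: F={C} ∪ Z={G} → {C,G} (+1)
site 1, node EFZ: E={T} ∪ FZ={C,G} → {C,G,T} (+1)
site 1, node EFHZ: EFZ={C,G,T} ∪ H={A} → {A,C,G,T} (+1)
site 1, node GN: G={G} ∪ N={T} → {G,T} (+1)
site 1, node EFGHNZ: EFHZ={A,C,G,T} ∩ GN={G,T} → {G,T} (+0)
site 2, node FZ: F={T} ∪ Z={A} → {A,T} (+1)
site 2, node EFZ: E={G} ∪ FZ={A,T} → {A,G,T} (+1)
site 2, node EFHZ: EFZ={A,G,T} ∩ H={T} → {T} (+0)
site 2, node GN: G={A} ∪ N={T} → {A,T} (+1)
site 2, node EFGHNZ: EFHZ={T} ∩ GN={A,T} → {T} (+0)
site 3, node FZ: F={A} ∩ Z={A} → {A} (+0)
site 3, node EFZ: E={G} ∪ FZ={A} → {A,G} (+1)
site 3, node EFHZ: EFZ={A,G} ∩ H={G} → {G} (+0)
site 3, node GN: G={T} ∪ N={C} → {C,T} (+1)
site 3, node EFGHNZ: EFHZ={G} ∪ GN={C,T} → {C,G,T} (+1)
site 4, node FZ: F={G} ∪ Z={C} → {C,G} (+1)
site 4, node EFZ: E={T} ∪ FZ={C,G} → {C,G,T} (+1)
site 4, node EFHZ: EFZ={C,G,T} ∩ H={T} → {T} (+0)
site 4, node GN: G={A} ∩ N={A} → {A} (+0)
site 4, node EFGHNZ: EFHZ={T} ∪ GN={A} → {A,T} (+1)
site 5, node FZ: F={T} ∩ Z={T} → {T} (+0)
site 5, node EFZ: E={C} ∪ FZ={T} → {C,T} (+1)
site 5, node EFHZ: EFZ={C,T} ∪ H={A} → {A,C,T} (+1)
site 5, node GN: G={A} ∪ N={C} → {A,C} (+1)
site 5, node EFGHNZ: EFHZ={A,C,T} ∩ GN={A,C} → {A,C} (+0)
per-site changes: [2, 4, 3, 3, 3, 3]; total = 18

3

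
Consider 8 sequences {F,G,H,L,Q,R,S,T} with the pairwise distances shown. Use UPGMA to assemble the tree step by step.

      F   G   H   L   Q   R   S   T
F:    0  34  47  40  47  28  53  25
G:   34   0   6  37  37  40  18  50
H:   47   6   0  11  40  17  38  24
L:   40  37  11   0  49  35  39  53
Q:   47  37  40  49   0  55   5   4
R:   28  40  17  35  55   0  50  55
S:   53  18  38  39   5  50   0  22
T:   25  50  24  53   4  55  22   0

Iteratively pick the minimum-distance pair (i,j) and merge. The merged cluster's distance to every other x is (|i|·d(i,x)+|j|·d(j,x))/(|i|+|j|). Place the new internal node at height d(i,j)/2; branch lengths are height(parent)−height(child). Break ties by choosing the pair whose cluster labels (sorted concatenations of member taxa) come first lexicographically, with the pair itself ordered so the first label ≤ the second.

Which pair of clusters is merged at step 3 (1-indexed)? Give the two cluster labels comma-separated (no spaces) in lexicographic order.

1. join Q+T (d=4) ⇒ QT; edges |Q|=2, |T|=2
  updated: d(F,QT)=36, d(G,QT)=87/2, d(H,QT)=32, d(L,QT)=51, d(QT,R)=55, d(QT,S)=27/2
2. join G+H (d=6) ⇒ GH; edges |G|=3, |H|=3
  updated: d(F,GH)=81/2, d(GH,L)=24, d(GH,QT)=151/4, d(GH,R)=57/2, d(GH,S)=28
3. join QT+S (d=27/2) ⇒ QST; edges |QT|=19/4, |S|=27/4
  updated: d(F,QST)=125/3, d(GH,QST)=69/2, d(L,QST)=47, d(QST,R)=160/3
4. join GH+L (d=24) ⇒ GHL; edges |GH|=9, |L|=12
  updated: d(F,GHL)=121/3, d(GHL,QST)=116/3, d(GHL,R)=92/3
5. join F+R (d=28) ⇒ FR; edges |F|=14, |R|=14
  updated: d(FR,GHL)=71/2, d(FR,QST)=95/2
6. join FR+GHL (d=71/2) ⇒ FGHLR; edges |FR|=15/4, |GHL|=23/4
  updated: d(FGHLR,QST)=211/5
7. join FGHLR+QST (d=211/5) ⇒ FGHLQRST; edges |FGHLR|=67/20, |QST|=287/20
final tree: (((F:14,R:14):15/4,((G:3,H:3):9,L:12):23/4):67/20,((Q:2,T:2):19/4,S:27/4):287/20)
total length: 977/10

QT,S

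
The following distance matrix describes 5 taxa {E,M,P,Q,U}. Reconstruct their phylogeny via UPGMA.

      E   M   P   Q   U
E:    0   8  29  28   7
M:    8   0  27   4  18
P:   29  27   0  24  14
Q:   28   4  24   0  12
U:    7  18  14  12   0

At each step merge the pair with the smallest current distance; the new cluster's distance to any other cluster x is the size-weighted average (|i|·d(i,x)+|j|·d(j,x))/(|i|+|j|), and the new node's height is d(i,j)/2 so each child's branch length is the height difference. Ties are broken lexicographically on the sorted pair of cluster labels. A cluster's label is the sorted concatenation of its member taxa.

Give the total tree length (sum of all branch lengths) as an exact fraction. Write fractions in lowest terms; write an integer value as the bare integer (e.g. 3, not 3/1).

149/4

1. join M+Q (d=4) ⇒ MQ; edges |M|=2, |Q|=2
  updated: d(E,MQ)=18, d(MQ,P)=51/2, d(MQ,U)=15
2. join E+U (d=7) ⇒ EU; edges |E|=7/2, |U|=7/2
  updated: d(EU,MQ)=33/2, d(EU,P)=43/2
3. join EU+MQ (d=33/2) ⇒ EMQU; edges |EU|=19/4, |MQ|=25/4
  updated: d(EMQU,P)=47/2
4. join EMQU+P (d=47/2) ⇒ EMPQU; edges |EMQU|=7/2, |P|=47/4
final tree: (((E:7/2,U:7/2):19/4,(M:2,Q:2):25/4):7/2,P:47/4)
total length: 149/4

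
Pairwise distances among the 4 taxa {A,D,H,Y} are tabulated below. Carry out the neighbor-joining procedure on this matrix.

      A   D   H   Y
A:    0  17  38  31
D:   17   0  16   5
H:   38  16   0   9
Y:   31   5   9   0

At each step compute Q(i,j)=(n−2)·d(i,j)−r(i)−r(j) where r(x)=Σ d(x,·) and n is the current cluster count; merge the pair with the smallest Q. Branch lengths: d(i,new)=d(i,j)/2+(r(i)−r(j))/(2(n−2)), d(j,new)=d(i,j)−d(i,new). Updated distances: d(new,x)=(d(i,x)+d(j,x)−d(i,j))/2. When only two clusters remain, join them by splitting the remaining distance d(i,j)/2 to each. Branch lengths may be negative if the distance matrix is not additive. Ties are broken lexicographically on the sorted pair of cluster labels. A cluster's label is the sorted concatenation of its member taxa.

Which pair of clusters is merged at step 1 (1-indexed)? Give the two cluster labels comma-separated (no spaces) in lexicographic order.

iteration 1: select A,D (d=17, Q=-90); attach at lengths (41/2, -7/2); label the merged cluster AD
  updated: d(AD,H)=37/2, d(AD,Y)=19/2
iteration 2: select AD,H (d=37/2, Q=-37); attach at lengths (19/2, 9); label the merged cluster ADH
  updated: d(ADH,Y)=0
iteration 3: select ADH,Y (d=0); attach at lengths (0, 0); label the merged cluster ADHY
final tree: (((A:41/2,D:-7/2):19/2,H:9):0,Y:0)
total length: 71/2

A,D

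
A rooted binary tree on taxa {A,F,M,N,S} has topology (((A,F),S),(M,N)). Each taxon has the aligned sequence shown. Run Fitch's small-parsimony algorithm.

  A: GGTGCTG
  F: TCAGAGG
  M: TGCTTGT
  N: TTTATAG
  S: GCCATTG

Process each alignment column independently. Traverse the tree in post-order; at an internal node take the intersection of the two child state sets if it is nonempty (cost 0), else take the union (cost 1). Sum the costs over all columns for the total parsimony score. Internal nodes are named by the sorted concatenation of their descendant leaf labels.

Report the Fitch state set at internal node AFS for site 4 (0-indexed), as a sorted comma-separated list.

A,C,T

AF@0: {G} ∪ {T} = {G,T} (union, +1)
AFS@0: {G,T} ∩ {G} = {G} (intersection, +0)
MN@0: {T} ∩ {T} = {T} (intersection, +0)
AFMNS@0: {G} ∪ {T} = {G,T} (union, +1)
AF@1: {G} ∪ {C} = {C,G} (union, +1)
AFS@1: {C,G} ∩ {C} = {C} (intersection, +0)
MN@1: {G} ∪ {T} = {G,T} (union, +1)
AFMNS@1: {C} ∪ {G,T} = {C,G,T} (union, +1)
AF@2: {T} ∪ {A} = {A,T} (union, +1)
AFS@2: {A,T} ∪ {C} = {A,C,T} (union, +1)
MN@2: {C} ∪ {T} = {C,T} (union, +1)
AFMNS@2: {A,C,T} ∩ {C,T} = {C,T} (intersection, +0)
AF@3: {G} ∩ {G} = {G} (intersection, +0)
AFS@3: {G} ∪ {A} = {A,G} (union, +1)
MN@3: {T} ∪ {A} = {A,T} (union, +1)
AFMNS@3: {A,G} ∩ {A,T} = {A} (intersection, +0)
AF@4: {C} ∪ {A} = {A,C} (union, +1)
AFS@4: {A,C} ∪ {T} = {A,C,T} (union, +1)
MN@4: {T} ∩ {T} = {T} (intersection, +0)
AFMNS@4: {A,C,T} ∩ {T} = {T} (intersection, +0)
AF@5: {T} ∪ {G} = {G,T} (union, +1)
AFS@5: {G,T} ∩ {T} = {T} (intersection, +0)
MN@5: {G} ∪ {A} = {A,G} (union, +1)
AFMNS@5: {T} ∪ {A,G} = {A,G,T} (union, +1)
AF@6: {G} ∩ {G} = {G} (intersection, +0)
AFS@6: {G} ∩ {G} = {G} (intersection, +0)
MN@6: {T} ∪ {G} = {G,T} (union, +1)
AFMNS@6: {G} ∩ {G,T} = {G} (intersection, +0)
per-site changes: [2, 3, 3, 2, 2, 3, 1]; total = 16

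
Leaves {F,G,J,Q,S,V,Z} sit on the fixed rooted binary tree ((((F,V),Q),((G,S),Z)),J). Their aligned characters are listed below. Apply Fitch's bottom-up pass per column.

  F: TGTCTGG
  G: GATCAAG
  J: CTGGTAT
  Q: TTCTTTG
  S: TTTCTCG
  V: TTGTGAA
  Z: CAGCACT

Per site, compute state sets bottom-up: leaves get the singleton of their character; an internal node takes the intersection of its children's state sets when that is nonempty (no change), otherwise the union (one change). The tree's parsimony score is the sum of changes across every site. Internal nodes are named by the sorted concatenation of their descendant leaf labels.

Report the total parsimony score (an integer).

22

[col 0] FV: children F:{T}, V:{T} ∩→ {T}; cost 0
[col 0] FQV: children FV:{T}, Q:{T} ∩→ {T}; cost 0
[col 0] GS: children G:{G}, S:{T} ∪→ {G,T}; cost 1
[col 0] GSZ: children GS:{G,T}, Z:{C} ∪→ {C,G,T}; cost 1
[col 0] FGQSVZ: children FQV:{T}, GSZ:{C,G,T} ∩→ {T}; cost 0
[col 0] FGJQSVZ: children FGQSVZ:{T}, J:{C} ∪→ {C,T}; cost 1
[col 1] FV: children F:{G}, V:{T} ∪→ {G,T}; cost 1
[col 1] FQV: children FV:{G,T}, Q:{T} ∩→ {T}; cost 0
[col 1] GS: children G:{A}, S:{T} ∪→ {A,T}; cost 1
[col 1] GSZ: children GS:{A,T}, Z:{A} ∩→ {A}; cost 0
[col 1] FGQSVZ: children FQV:{T}, GSZ:{A} ∪→ {A,T}; cost 1
[col 1] FGJQSVZ: children FGQSVZ:{A,T}, J:{T} ∩→ {T}; cost 0
[col 2] FV: children F:{T}, V:{G} ∪→ {G,T}; cost 1
[col 2] FQV: children FV:{G,T}, Q:{C} ∪→ {C,G,T}; cost 1
[col 2] GS: children G:{T}, S:{T} ∩→ {T}; cost 0
[col 2] GSZ: children GS:{T}, Z:{G} ∪→ {G,T}; cost 1
[col 2] FGQSVZ: children FQV:{C,G,T}, GSZ:{G,T} ∩→ {G,T}; cost 0
[col 2] FGJQSVZ: children FGQSVZ:{G,T}, J:{G} ∩→ {G}; cost 0
[col 3] FV: children F:{C}, V:{T} ∪→ {C,T}; cost 1
[col 3] FQV: children FV:{C,T}, Q:{T} ∩→ {T}; cost 0
[col 3] GS: children G:{C}, S:{C} ∩→ {C}; cost 0
[col 3] GSZ: children GS:{C}, Z:{C} ∩→ {C}; cost 0
[col 3] FGQSVZ: children FQV:{T}, GSZ:{C} ∪→ {C,T}; cost 1
[col 3] FGJQSVZ: children FGQSVZ:{C,T}, J:{G} ∪→ {C,G,T}; cost 1
[col 4] FV: children F:{T}, V:{G} ∪→ {G,T}; cost 1
[col 4] FQV: children FV:{G,T}, Q:{T} ∩→ {T}; cost 0
[col 4] GS: children G:{A}, S:{T} ∪→ {A,T}; cost 1
[col 4] GSZ: children GS:{A,T}, Z:{A} ∩→ {A}; cost 0
[col 4] FGQSVZ: children FQV:{T}, GSZ:{A} ∪→ {A,T}; cost 1
[col 4] FGJQSVZ: children FGQSVZ:{A,T}, J:{T} ∩→ {T}; cost 0
[col 5] FV: children F:{G}, V:{A} ∪→ {A,G}; cost 1
[col 5] FQV: children FV:{A,G}, Q:{T} ∪→ {A,G,T}; cost 1
[col 5] GS: children G:{A}, S:{C} ∪→ {A,C}; cost 1
[col 5] GSZ: children GS:{A,C}, Z:{C} ∩→ {C}; cost 0
[col 5] FGQSVZ: children FQV:{A,G,T}, GSZ:{C} ∪→ {A,C,G,T}; cost 1
[col 5] FGJQSVZ: children FGQSVZ:{A,C,G,T}, J:{A} ∩→ {A}; cost 0
[col 6] FV: children F:{G}, V:{A} ∪→ {A,G}; cost 1
[col 6] FQV: children FV:{A,G}, Q:{G} ∩→ {G}; cost 0
[col 6] GS: children G:{G}, S:{G} ∩→ {G}; cost 0
[col 6] GSZ: children GS:{G}, Z:{T} ∪→ {G,T}; cost 1
[col 6] FGQSVZ: children FQV:{G}, GSZ:{G,T} ∩→ {G}; cost 0
[col 6] FGJQSVZ: children FGQSVZ:{G}, J:{T} ∪→ {G,T}; cost 1
per-site changes: [3, 3, 3, 3, 3, 4, 3]; total = 22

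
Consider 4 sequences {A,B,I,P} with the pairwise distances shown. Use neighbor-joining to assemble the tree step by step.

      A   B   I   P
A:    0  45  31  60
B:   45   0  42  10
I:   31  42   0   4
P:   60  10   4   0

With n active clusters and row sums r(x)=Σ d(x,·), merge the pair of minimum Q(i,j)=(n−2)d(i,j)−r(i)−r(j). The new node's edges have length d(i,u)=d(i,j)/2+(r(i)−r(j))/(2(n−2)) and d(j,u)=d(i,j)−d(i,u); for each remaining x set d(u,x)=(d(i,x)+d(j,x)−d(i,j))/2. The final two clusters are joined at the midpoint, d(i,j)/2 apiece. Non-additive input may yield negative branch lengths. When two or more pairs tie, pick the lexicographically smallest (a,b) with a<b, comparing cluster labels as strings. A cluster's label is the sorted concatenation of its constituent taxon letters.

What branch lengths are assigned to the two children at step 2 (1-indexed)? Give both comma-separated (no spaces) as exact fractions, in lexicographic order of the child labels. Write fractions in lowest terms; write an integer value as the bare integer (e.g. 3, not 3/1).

1. join A+I (d=31, Q=-151) ⇒ AI; edges |A|=121/4, |I|=3/4
  updated: d(AI,B)=28, d(AI,P)=33/2
2. join AI+B (d=28, Q=-109/2) ⇒ ABI; edges |AI|=69/4, |B|=43/4
  updated: d(ABI,P)=-3/4
3. join ABI+P (d=-3/4) ⇒ ABIP; edges |ABI|=-3/8, |P|=-3/8
final tree: (((A:121/4,I:3/4):69/4,B:43/4):-3/8,P:-3/8)
total length: 233/4

69/4,43/4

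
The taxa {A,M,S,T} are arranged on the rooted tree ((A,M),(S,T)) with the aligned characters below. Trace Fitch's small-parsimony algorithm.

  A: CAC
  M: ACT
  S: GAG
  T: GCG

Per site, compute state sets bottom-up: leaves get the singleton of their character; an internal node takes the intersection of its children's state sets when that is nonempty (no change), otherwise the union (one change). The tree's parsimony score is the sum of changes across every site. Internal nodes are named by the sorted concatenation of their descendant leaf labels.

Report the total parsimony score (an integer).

6

AM@0: {C} ∪ {A} = {A,C} (union, +1)
ST@0: {G} ∩ {G} = {G} (intersection, +0)
AMST@0: {A,C} ∪ {G} = {A,C,G} (union, +1)
AM@1: {A} ∪ {C} = {A,C} (union, +1)
ST@1: {A} ∪ {C} = {A,C} (union, +1)
AMST@1: {A,C} ∩ {A,C} = {A,C} (intersection, +0)
AM@2: {C} ∪ {T} = {C,T} (union, +1)
ST@2: {G} ∩ {G} = {G} (intersection, +0)
AMST@2: {C,T} ∪ {G} = {C,G,T} (union, +1)
per-site changes: [2, 2, 2]; total = 6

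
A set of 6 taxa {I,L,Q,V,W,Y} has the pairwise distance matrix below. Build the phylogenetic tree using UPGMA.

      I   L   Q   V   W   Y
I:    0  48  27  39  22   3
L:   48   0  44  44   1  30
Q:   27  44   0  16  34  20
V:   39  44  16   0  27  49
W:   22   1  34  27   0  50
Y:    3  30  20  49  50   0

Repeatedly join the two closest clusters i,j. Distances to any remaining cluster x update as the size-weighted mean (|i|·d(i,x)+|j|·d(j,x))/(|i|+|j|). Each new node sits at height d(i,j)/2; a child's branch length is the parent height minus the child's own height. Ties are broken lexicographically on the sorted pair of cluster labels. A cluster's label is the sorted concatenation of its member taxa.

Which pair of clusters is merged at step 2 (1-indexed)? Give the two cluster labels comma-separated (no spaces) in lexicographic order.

I,Y

1. join L+W (d=1) ⇒ LW; edges |L|=1/2, |W|=1/2
  updated: d(I,LW)=35, d(LW,Q)=39, d(LW,V)=71/2, d(LW,Y)=40
2. join I+Y (d=3) ⇒ IY; edges |I|=3/2, |Y|=3/2
  updated: d(IY,LW)=75/2, d(IY,Q)=47/2, d(IY,V)=44
3. join Q+V (d=16) ⇒ QV; edges |Q|=8, |V|=8
  updated: d(IY,QV)=135/4, d(LW,QV)=149/4
4. join IY+QV (d=135/4) ⇒ IQVY; edges |IY|=123/8, |QV|=71/8
  updated: d(IQVY,LW)=299/8
5. join IQVY+LW (d=299/8) ⇒ ILQVWY; edges |IQVY|=29/16, |LW|=291/16
final tree: (((I:3/2,Y:3/2):123/8,(Q:8,V:8):71/8):29/16,(L:1/2,W:1/2):291/16)
total length: 257/4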